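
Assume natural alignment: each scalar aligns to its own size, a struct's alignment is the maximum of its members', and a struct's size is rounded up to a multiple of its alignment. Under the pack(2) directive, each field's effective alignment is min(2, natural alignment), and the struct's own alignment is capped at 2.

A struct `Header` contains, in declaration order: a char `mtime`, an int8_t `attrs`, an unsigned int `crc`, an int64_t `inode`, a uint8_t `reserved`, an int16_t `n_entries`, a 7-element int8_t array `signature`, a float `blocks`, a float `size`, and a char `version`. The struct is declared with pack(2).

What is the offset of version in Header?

34

@0: mtime [1B, align 1] → 1
@1: attrs [1B, align 1] → 2
@2: crc [4B, align 2] → 6
@6: inode [8B, align 2] → 14
@14: reserved [1B, align 1] → 15
+1 pad (align 2)
@16: n_entries [2B, align 2] → 18
@18: signature [7B, align 1] → 25
+1 pad (align 2)
@26: blocks [4B, align 2] → 30
@30: size [4B, align 2] → 34
@34: version [1B, align 1] → 35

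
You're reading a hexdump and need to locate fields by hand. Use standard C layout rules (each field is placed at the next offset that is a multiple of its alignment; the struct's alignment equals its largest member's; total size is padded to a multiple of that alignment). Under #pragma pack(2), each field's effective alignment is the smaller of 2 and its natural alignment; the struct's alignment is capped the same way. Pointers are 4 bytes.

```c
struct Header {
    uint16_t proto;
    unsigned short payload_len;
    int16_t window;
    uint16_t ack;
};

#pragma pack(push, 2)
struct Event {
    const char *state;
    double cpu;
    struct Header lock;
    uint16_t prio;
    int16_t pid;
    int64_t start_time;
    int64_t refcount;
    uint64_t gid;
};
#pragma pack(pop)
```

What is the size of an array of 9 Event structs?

432

Header: 0..2  proto  (2B, 2-aligned); 2..4  payload_len  (2B, 2-aligned); 4..6  window  (2B, 2-aligned); 6..8  ack  (2B, 2-aligned); sizeof = 8, alignof = 2
0..4  state  (4B, 2-aligned)
4..12  cpu  (8B, 2-aligned)
12..20  lock  (8B, 2-aligned)
20..22  prio  (2B, 2-aligned)
22..24  pid  (2B, 2-aligned)
24..32  start_time  (8B, 2-aligned)
32..40  refcount  (8B, 2-aligned)
40..48  gid  (8B, 2-aligned)
sizeof = 48, alignof = 2
array of 9: 9 × 48 = 432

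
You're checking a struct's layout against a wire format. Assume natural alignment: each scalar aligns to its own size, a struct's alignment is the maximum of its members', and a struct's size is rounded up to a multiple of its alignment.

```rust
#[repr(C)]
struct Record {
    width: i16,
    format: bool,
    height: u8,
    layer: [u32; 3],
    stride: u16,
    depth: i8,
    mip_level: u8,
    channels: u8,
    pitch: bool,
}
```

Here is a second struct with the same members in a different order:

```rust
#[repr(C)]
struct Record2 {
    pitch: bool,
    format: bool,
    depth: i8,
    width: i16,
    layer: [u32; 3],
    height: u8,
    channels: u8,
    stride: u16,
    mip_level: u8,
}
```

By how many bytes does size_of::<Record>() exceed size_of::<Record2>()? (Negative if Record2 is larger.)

-4

width at 0 (size 2, align 2) → ends 2
format at 2 (size 1, align 1) → ends 3
height at 3 (size 1, align 1) → ends 4
layer at 4 (size 12, align 4) → ends 16
stride at 16 (size 2, align 2) → ends 18
depth at 18 (size 1, align 1) → ends 19
mip_level at 19 (size 1, align 1) → ends 20
channels at 20 (size 1, align 1) → ends 21
pitch at 21 (size 1, align 1) → ends 22
tail pad 2 to reach multiple of 4
total 24 bytes, alignment 4
— Record2 —
pitch at 0 (size 1, align 1) → ends 1
format at 1 (size 1, align 1) → ends 2
depth at 2 (size 1, align 1) → ends 3
pad 1 to align 2 for width
width at 4 (size 2, align 2) → ends 6
pad 2 to align 4 for layer
layer at 8 (size 12, align 4) → ends 20
height at 20 (size 1, align 1) → ends 21
channels at 21 (size 1, align 1) → ends 22
stride at 22 (size 2, align 2) → ends 24
mip_level at 24 (size 1, align 1) → ends 25
tail pad 3 to reach multiple of 4
total 28 bytes, alignment 4
24 − 28 = -4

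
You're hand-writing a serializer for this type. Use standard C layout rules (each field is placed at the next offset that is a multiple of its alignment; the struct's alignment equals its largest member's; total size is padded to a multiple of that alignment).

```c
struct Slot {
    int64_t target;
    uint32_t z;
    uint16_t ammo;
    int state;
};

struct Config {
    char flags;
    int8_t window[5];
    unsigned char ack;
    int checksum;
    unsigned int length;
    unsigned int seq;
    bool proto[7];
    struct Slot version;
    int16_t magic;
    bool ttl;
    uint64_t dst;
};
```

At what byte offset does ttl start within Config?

58

Slot: @0: target [8B, align 8] → 8; @8: z [4B, align 4] → 12; @12: ammo [2B, align 2] → 14; +2 pad (align 4); @16: state [4B, align 4] → 20; +4 tail pad (align 8); size 24, align 8
@0: flags [1B, align 1] → 1
@1: window [5B, align 1] → 6
@6: ack [1B, align 1] → 7
+1 pad (align 4)
@8: checksum [4B, align 4] → 12
@12: length [4B, align 4] → 16
@16: seq [4B, align 4] → 20
@20: proto [7B, align 1] → 27
+5 pad (align 8)
@32: version [24B, align 8] → 56
@56: magic [2B, align 2] → 58
@58: ttl [1B, align 1] → 59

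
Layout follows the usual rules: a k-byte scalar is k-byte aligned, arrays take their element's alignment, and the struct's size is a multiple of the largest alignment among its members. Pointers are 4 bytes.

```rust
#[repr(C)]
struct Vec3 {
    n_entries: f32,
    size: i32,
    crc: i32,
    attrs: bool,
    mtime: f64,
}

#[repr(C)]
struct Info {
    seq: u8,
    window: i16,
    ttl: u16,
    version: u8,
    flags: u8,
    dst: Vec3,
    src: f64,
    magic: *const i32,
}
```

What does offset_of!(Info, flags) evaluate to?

7

Vec3: 0..4  n_entries  (4B, 4-aligned); 4..8  size  (4B, 4-aligned); 8..12  crc  (4B, 4-aligned); 12..13  attrs  (1B, 1-aligned); 13..16  -- padding (3B); 16..24  mtime  (8B, 8-aligned); sizeof = 24, alignof = 8
0..1  seq  (1B, 1-aligned)
1..2  -- padding (1B)
2..4  window  (2B, 2-aligned)
4..6  ttl  (2B, 2-aligned)
6..7  version  (1B, 1-aligned)
7..8  flags  (1B, 1-aligned)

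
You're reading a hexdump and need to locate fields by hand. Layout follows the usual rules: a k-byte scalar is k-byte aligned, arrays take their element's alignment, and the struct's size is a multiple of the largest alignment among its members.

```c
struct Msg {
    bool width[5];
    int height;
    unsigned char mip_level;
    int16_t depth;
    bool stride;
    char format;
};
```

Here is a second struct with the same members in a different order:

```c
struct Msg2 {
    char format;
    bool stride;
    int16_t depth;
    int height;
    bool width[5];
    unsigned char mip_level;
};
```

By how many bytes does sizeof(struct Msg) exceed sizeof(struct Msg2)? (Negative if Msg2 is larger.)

4

0..5  width  (5B, 1-aligned)
5..8  -- padding (3B)
8..12  height  (4B, 4-aligned)
12..13  mip_level  (1B, 1-aligned)
13..14  -- padding (1B)
14..16  depth  (2B, 2-aligned)
16..17  stride  (1B, 1-aligned)
17..18  format  (1B, 1-aligned)
18..20  -- tail padding (2B)
sizeof = 20, alignof = 4
— Msg2 —
0..1  format  (1B, 1-aligned)
1..2  stride  (1B, 1-aligned)
2..4  depth  (2B, 2-aligned)
4..8  height  (4B, 4-aligned)
8..13  width  (5B, 1-aligned)
13..14  mip_level  (1B, 1-aligned)
14..16  -- tail padding (2B)
sizeof = 16, alignof = 4
20 − 16 = 4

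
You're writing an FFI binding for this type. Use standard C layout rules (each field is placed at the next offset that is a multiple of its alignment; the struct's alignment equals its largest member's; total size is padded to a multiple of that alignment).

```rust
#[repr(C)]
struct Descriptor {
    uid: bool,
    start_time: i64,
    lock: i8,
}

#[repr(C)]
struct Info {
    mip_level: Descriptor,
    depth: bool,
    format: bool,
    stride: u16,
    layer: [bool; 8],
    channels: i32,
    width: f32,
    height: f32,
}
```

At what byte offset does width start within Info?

40

Descriptor: 0..1  uid  (1B, 1-aligned); 1..8  -- padding (7B); 8..16  start_time  (8B, 8-aligned); 16..17  lock  (1B, 1-aligned); 17..24  -- tail padding (7B); sizeof = 24, alignof = 8
0..24  mip_level  (24B, 8-aligned)
24..25  depth  (1B, 1-aligned)
25..26  format  (1B, 1-aligned)
26..28  stride  (2B, 2-aligned)
28..36  layer  (8B, 1-aligned)
36..40  channels  (4B, 4-aligned)
40..44  width  (4B, 4-aligned)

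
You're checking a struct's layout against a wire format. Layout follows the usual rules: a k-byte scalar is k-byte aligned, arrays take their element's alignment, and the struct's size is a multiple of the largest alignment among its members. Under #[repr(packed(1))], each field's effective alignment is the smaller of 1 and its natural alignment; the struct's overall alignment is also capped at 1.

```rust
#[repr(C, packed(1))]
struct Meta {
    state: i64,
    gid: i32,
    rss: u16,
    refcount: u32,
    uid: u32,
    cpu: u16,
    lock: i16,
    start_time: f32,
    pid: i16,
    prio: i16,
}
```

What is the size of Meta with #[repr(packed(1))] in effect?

34

0..8  state  (8B, 1-aligned)
8..12  gid  (4B, 1-aligned)
12..14  rss  (2B, 1-aligned)
14..18  refcount  (4B, 1-aligned)
18..22  uid  (4B, 1-aligned)
22..24  cpu  (2B, 1-aligned)
24..26  lock  (2B, 1-aligned)
26..30  start_time  (4B, 1-aligned)
30..32  pid  (2B, 1-aligned)
32..34  prio  (2B, 1-aligned)
sizeof = 34, alignof = 1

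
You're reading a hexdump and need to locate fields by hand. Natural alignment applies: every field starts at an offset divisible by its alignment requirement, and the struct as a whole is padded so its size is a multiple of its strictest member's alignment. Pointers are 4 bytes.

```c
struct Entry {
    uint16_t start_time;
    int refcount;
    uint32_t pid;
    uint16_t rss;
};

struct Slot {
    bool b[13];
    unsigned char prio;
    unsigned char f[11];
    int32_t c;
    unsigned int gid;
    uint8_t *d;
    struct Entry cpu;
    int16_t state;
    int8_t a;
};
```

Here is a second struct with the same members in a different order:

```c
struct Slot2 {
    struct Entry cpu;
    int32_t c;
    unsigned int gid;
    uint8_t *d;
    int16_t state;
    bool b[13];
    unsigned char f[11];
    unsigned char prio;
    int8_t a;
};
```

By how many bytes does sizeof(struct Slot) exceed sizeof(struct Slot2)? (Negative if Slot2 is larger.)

4

Entry: start_time at 0 (size 2, align 2) → ends 2; pad 2 to align 4 for refcount; refcount at 4 (size 4, align 4) → ends 8; pid at 8 (size 4, align 4) → ends 12; rss at 12 (size 2, align 2) → ends 14; tail pad 2 to reach multiple of 4; total 16 bytes, alignment 4
b at 0 (size 13, align 1) → ends 13
prio at 13 (size 1, align 1) → ends 14
f at 14 (size 11, align 1) → ends 25
pad 3 to align 4 for c
c at 28 (size 4, align 4) → ends 32
gid at 32 (size 4, align 4) → ends 36
d at 36 (size 4, align 4) → ends 40
cpu at 40 (size 16, align 4) → ends 56
state at 56 (size 2, align 2) → ends 58
a at 58 (size 1, align 1) → ends 59
tail pad 1 to reach multiple of 4
total 60 bytes, alignment 4
— Slot2 —
cpu at 0 (size 16, align 4) → ends 16
c at 16 (size 4, align 4) → ends 20
gid at 20 (size 4, align 4) → ends 24
d at 24 (size 4, align 4) → ends 28
state at 28 (size 2, align 2) → ends 30
b at 30 (size 13, align 1) → ends 43
f at 43 (size 11, align 1) → ends 54
prio at 54 (size 1, align 1) → ends 55
a at 55 (size 1, align 1) → ends 56
total 56 bytes, alignment 4
60 − 56 = 4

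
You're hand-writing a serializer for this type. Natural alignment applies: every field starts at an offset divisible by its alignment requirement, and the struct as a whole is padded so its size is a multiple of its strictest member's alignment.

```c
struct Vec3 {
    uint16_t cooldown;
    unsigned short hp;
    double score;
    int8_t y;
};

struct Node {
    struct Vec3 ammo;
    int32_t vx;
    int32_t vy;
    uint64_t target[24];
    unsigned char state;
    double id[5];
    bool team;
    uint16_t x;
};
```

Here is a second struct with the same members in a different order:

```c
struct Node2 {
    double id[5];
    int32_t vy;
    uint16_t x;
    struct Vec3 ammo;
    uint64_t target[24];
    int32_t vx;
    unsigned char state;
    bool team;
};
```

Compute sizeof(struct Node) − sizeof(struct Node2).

8

Vec3: 0..2  cooldown  (2B, 2-aligned); 2..4  hp  (2B, 2-aligned); 4..8  -- padding (4B); 8..16  score  (8B, 8-aligned); 16..17  y  (1B, 1-aligned); 17..24  -- tail padding (7B); sizeof = 24, alignof = 8
0..24  ammo  (24B, 8-aligned)
24..28  vx  (4B, 4-aligned)
28..32  vy  (4B, 4-aligned)
32..224  target  (192B, 8-aligned)
224..225  state  (1B, 1-aligned)
225..232  -- padding (7B)
232..272  id  (40B, 8-aligned)
272..273  team  (1B, 1-aligned)
273..274  -- padding (1B)
274..276  x  (2B, 2-aligned)
276..280  -- tail padding (4B)
sizeof = 280, alignof = 8
— Node2 —
0..40  id  (40B, 8-aligned)
40..44  vy  (4B, 4-aligned)
44..46  x  (2B, 2-aligned)
46..48  -- padding (2B)
48..72  ammo  (24B, 8-aligned)
72..264  target  (192B, 8-aligned)
264..268  vx  (4B, 4-aligned)
268..269  state  (1B, 1-aligned)
269..270  team  (1B, 1-aligned)
270..272  -- tail padding (2B)
sizeof = 272, alignof = 8
280 − 272 = 8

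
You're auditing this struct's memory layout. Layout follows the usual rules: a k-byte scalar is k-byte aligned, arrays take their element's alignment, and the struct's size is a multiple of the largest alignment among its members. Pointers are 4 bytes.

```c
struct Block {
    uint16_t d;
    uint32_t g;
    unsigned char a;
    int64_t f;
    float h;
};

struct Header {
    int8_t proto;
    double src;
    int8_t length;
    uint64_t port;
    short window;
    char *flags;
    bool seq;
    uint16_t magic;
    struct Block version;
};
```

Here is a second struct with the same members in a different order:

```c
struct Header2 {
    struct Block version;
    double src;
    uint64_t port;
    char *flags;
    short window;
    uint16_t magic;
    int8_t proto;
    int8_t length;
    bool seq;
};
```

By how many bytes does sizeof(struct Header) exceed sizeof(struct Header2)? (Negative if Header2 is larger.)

16

Block: @0: d [2B, align 2] → 2; +2 pad (align 4); @4: g [4B, align 4] → 8; @8: a [1B, align 1] → 9; +7 pad (align 8); @16: f [8B, align 8] → 24; @24: h [4B, align 4] → 28; +4 tail pad (align 8); size 32, align 8
@0: proto [1B, align 1] → 1
+7 pad (align 8)
@8: src [8B, align 8] → 16
@16: length [1B, align 1] → 17
+7 pad (align 8)
@24: port [8B, align 8] → 32
@32: window [2B, align 2] → 34
+2 pad (align 4)
@36: flags [4B, align 4] → 40
@40: seq [1B, align 1] → 41
+1 pad (align 2)
@42: magic [2B, align 2] → 44
+4 pad (align 8)
@48: version [32B, align 8] → 80
size 80, align 8
— Header2 —
@0: version [32B, align 8] → 32
@32: src [8B, align 8] → 40
@40: port [8B, align 8] → 48
@48: flags [4B, align 4] → 52
@52: window [2B, align 2] → 54
@54: magic [2B, align 2] → 56
@56: proto [1B, align 1] → 57
@57: length [1B, align 1] → 58
@58: seq [1B, align 1] → 59
+5 tail pad (align 8)
size 64, align 8
80 − 64 = 16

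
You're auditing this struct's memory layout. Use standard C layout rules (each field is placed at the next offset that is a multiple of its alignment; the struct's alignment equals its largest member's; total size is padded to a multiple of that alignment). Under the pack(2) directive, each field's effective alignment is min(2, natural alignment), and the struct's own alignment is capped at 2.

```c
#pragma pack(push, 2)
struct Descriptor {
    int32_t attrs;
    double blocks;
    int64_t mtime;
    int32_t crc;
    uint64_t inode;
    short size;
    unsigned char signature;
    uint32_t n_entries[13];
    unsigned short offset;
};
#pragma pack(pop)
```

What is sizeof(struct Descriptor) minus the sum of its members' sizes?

0..4  attrs  (4B, 2-aligned)
4..12  blocks  (8B, 2-aligned)
12..20  mtime  (8B, 2-aligned)
20..24  crc  (4B, 2-aligned)
24..32  inode  (8B, 2-aligned)
32..34  size  (2B, 2-aligned)
34..35  signature  (1B, 1-aligned)
35..36  -- padding (1B)
36..88  n_entries  (52B, 2-aligned)
88..90  offset  (2B, 2-aligned)
sizeof = 90, alignof = 2
data bytes 89, size 90 → padding 1

1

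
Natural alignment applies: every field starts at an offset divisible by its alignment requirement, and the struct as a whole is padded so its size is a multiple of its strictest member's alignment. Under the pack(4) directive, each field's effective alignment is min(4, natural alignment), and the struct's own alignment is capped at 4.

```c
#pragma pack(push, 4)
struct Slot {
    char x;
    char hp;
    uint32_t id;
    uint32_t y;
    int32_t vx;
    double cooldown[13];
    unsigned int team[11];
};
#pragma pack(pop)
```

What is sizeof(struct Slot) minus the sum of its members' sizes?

x at 0 (size 1, align 1) → ends 1
hp at 1 (size 1, align 1) → ends 2
pad 2 to align 4 for id
id at 4 (size 4, align 4) → ends 8
y at 8 (size 4, align 4) → ends 12
vx at 12 (size 4, align 4) → ends 16
cooldown at 16 (size 104, align 4) → ends 120
team at 120 (size 44, align 4) → ends 164
total 164 bytes, alignment 4
data bytes 162, size 164 → padding 2

2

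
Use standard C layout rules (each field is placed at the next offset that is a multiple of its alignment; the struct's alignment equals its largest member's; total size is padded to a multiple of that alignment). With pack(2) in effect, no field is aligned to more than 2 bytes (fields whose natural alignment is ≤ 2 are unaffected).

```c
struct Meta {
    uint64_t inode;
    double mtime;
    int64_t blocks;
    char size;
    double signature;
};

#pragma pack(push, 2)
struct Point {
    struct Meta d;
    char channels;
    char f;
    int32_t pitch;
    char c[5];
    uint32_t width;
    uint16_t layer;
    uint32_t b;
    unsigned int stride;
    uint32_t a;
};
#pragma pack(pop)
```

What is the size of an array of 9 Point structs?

Meta: inode at 0 (size 8, align 8) → ends 8; mtime at 8 (size 8, align 8) → ends 16; blocks at 16 (size 8, align 8) → ends 24; size at 24 (size 1, align 1) → ends 25; pad 7 to align 8 for signature; signature at 32 (size 8, align 8) → ends 40; total 40 bytes, alignment 8
d at 0 (size 40, align 2) → ends 40
channels at 40 (size 1, align 1) → ends 41
f at 41 (size 1, align 1) → ends 42
pitch at 42 (size 4, align 2) → ends 46
c at 46 (size 5, align 1) → ends 51
pad 1 to align 2 for width
width at 52 (size 4, align 2) → ends 56
layer at 56 (size 2, align 2) → ends 58
b at 58 (size 4, align 2) → ends 62
stride at 62 (size 4, align 2) → ends 66
a at 66 (size 4, align 2) → ends 70
total 70 bytes, alignment 2
array of 9: 9 × 70 = 630

630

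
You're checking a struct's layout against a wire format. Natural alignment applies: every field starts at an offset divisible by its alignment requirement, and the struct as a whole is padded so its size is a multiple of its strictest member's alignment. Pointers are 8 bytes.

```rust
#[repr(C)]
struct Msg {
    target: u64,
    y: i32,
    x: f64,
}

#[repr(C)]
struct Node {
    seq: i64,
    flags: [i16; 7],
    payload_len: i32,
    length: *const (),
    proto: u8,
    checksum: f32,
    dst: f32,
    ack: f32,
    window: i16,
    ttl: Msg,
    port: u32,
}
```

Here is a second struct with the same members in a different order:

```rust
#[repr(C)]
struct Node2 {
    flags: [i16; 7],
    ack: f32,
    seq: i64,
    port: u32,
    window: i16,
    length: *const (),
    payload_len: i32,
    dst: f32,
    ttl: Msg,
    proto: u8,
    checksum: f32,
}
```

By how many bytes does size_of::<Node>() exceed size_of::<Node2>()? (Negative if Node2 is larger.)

Msg: target at 0 (size 8, align 8) → ends 8; y at 8 (size 4, align 4) → ends 12; pad 4 to align 8 for x; x at 16 (size 8, align 8) → ends 24; total 24 bytes, alignment 8
seq at 0 (size 8, align 8) → ends 8
flags at 8 (size 14, align 2) → ends 22
pad 2 to align 4 for payload_len
payload_len at 24 (size 4, align 4) → ends 28
pad 4 to align 8 for length
length at 32 (size 8, align 8) → ends 40
proto at 40 (size 1, align 1) → ends 41
pad 3 to align 4 for checksum
checksum at 44 (size 4, align 4) → ends 48
dst at 48 (size 4, align 4) → ends 52
ack at 52 (size 4, align 4) → ends 56
window at 56 (size 2, align 2) → ends 58
pad 6 to align 8 for ttl
ttl at 64 (size 24, align 8) → ends 88
port at 88 (size 4, align 4) → ends 92
tail pad 4 to reach multiple of 8
total 96 bytes, alignment 8
— Node2 —
flags at 0 (size 14, align 2) → ends 14
pad 2 to align 4 for ack
ack at 16 (size 4, align 4) → ends 20
pad 4 to align 8 for seq
seq at 24 (size 8, align 8) → ends 32
port at 32 (size 4, align 4) → ends 36
window at 36 (size 2, align 2) → ends 38
pad 2 to align 8 for length
length at 40 (size 8, align 8) → ends 48
payload_len at 48 (size 4, align 4) → ends 52
dst at 52 (size 4, align 4) → ends 56
ttl at 56 (size 24, align 8) → ends 80
proto at 80 (size 1, align 1) → ends 81
pad 3 to align 4 for checksum
checksum at 84 (size 4, align 4) → ends 88
total 88 bytes, alignment 8
96 − 88 = 8

8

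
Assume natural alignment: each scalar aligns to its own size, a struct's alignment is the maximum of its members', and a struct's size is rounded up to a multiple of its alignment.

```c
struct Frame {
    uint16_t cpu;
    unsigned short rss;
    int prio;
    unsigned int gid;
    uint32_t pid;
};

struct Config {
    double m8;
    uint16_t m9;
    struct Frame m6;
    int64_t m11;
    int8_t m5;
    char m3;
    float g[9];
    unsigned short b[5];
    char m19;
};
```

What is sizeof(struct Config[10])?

960

Frame: cpu at 0 (size 2, align 2) → ends 2; rss at 2 (size 2, align 2) → ends 4; prio at 4 (size 4, align 4) → ends 8; gid at 8 (size 4, align 4) → ends 12; pid at 12 (size 4, align 4) → ends 16; total 16 bytes, alignment 4
m8 at 0 (size 8, align 8) → ends 8
m9 at 8 (size 2, align 2) → ends 10
pad 2 to align 4 for m6
m6 at 12 (size 16, align 4) → ends 28
pad 4 to align 8 for m11
m11 at 32 (size 8, align 8) → ends 40
m5 at 40 (size 1, align 1) → ends 41
m3 at 41 (size 1, align 1) → ends 42
pad 2 to align 4 for g
g at 44 (size 36, align 4) → ends 80
b at 80 (size 10, align 2) → ends 90
m19 at 90 (size 1, align 1) → ends 91
tail pad 5 to reach multiple of 8
total 96 bytes, alignment 8
array of 10: 10 × 96 = 960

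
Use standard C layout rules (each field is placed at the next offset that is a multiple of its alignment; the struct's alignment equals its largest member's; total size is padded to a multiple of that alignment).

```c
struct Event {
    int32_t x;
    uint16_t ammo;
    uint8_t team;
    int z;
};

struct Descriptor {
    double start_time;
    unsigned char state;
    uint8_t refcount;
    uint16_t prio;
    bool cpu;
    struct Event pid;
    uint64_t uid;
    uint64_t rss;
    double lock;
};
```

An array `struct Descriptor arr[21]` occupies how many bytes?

1176

Event: 0..4  x  (4B, 4-aligned); 4..6  ammo  (2B, 2-aligned); 6..7  team  (1B, 1-aligned); 7..8  -- padding (1B); 8..12  z  (4B, 4-aligned); sizeof = 12, alignof = 4
0..8  start_time  (8B, 8-aligned)
8..9  state  (1B, 1-aligned)
9..10  refcount  (1B, 1-aligned)
10..12  prio  (2B, 2-aligned)
12..13  cpu  (1B, 1-aligned)
13..16  -- padding (3B)
16..28  pid  (12B, 4-aligned)
28..32  -- padding (4B)
32..40  uid  (8B, 8-aligned)
40..48  rss  (8B, 8-aligned)
48..56  lock  (8B, 8-aligned)
sizeof = 56, alignof = 8
array of 21: 21 × 56 = 1176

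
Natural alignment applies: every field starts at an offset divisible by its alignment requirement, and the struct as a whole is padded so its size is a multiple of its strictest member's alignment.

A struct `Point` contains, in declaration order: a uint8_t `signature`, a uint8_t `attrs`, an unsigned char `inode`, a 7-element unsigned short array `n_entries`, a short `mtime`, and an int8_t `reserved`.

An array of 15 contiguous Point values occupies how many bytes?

330

signature at 0 (size 1, align 1) → ends 1
attrs at 1 (size 1, align 1) → ends 2
inode at 2 (size 1, align 1) → ends 3
pad 1 to align 2 for n_entries
n_entries at 4 (size 14, align 2) → ends 18
mtime at 18 (size 2, align 2) → ends 20
reserved at 20 (size 1, align 1) → ends 21
tail pad 1 to reach multiple of 2
total 22 bytes, alignment 2
array of 15: 15 × 22 = 330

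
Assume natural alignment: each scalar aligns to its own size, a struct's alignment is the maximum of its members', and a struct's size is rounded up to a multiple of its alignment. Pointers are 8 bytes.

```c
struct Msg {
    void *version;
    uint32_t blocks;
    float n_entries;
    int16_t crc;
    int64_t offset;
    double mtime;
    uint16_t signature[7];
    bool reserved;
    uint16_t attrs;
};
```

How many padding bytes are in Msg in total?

@0: version [8B, align 8] → 8
@8: blocks [4B, align 4] → 12
@12: n_entries [4B, align 4] → 16
@16: crc [2B, align 2] → 18
+6 pad (align 8)
@24: offset [8B, align 8] → 32
@32: mtime [8B, align 8] → 40
@40: signature [14B, align 2] → 54
@54: reserved [1B, align 1] → 55
+1 pad (align 2)
@56: attrs [2B, align 2] → 58
+6 tail pad (align 8)
size 64, align 8
data bytes 51, size 64 → padding 13

13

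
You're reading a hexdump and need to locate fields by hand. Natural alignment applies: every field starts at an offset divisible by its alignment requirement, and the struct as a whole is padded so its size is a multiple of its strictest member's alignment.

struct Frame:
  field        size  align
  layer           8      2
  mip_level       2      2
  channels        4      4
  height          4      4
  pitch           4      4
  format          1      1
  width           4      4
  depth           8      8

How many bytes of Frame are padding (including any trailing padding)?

5

layer at 0 (size 8, align 2) → ends 8
mip_level at 8 (size 2, align 2) → ends 10
pad 2 to align 4 for channels
channels at 12 (size 4, align 4) → ends 16
height at 16 (size 4, align 4) → ends 20
pitch at 20 (size 4, align 4) → ends 24
format at 24 (size 1, align 1) → ends 25
pad 3 to align 4 for width
width at 28 (size 4, align 4) → ends 32
depth at 32 (size 8, align 8) → ends 40
total 40 bytes, alignment 8
data bytes 35, size 40 → padding 5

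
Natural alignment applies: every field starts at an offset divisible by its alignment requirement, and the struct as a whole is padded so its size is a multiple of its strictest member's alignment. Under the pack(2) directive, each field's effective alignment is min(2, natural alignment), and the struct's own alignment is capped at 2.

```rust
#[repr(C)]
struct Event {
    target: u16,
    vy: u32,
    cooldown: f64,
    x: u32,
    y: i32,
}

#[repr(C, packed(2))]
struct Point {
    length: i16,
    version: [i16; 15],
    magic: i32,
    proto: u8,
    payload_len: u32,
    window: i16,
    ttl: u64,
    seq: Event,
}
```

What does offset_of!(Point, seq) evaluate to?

Event: @0: target [2B, align 2] → 2; +2 pad (align 4); @4: vy [4B, align 4] → 8; @8: cooldown [8B, align 8] → 16; @16: x [4B, align 4] → 20; @20: y [4B, align 4] → 24; size 24, align 8
@0: length [2B, align 2] → 2
@2: version [30B, align 2] → 32
@32: magic [4B, align 2] → 36
@36: proto [1B, align 1] → 37
+1 pad (align 2)
@38: payload_len [4B, align 2] → 42
@42: window [2B, align 2] → 44
@44: ttl [8B, align 2] → 52
@52: seq [24B, align 2] → 76

52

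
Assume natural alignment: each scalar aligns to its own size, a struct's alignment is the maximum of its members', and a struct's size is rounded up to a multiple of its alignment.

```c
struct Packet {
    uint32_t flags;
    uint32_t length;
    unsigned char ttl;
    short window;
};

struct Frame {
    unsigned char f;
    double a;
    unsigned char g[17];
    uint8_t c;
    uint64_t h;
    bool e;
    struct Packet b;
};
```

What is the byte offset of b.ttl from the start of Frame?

60

Packet: flags at 0 (size 4, align 4) → ends 4; length at 4 (size 4, align 4) → ends 8; ttl at 8 (size 1, align 1) → ends 9; pad 1 to align 2 for window; window at 10 (size 2, align 2) → ends 12; total 12 bytes, alignment 4
f at 0 (size 1, align 1) → ends 1
pad 7 to align 8 for a
a at 8 (size 8, align 8) → ends 16
g at 16 (size 17, align 1) → ends 33
c at 33 (size 1, align 1) → ends 34
pad 6 to align 8 for h
h at 40 (size 8, align 8) → ends 48
e at 48 (size 1, align 1) → ends 49
pad 3 to align 4 for b
b at 52 (size 12, align 4) → ends 64
within Packet: ttl at 8
52 + 8 = 60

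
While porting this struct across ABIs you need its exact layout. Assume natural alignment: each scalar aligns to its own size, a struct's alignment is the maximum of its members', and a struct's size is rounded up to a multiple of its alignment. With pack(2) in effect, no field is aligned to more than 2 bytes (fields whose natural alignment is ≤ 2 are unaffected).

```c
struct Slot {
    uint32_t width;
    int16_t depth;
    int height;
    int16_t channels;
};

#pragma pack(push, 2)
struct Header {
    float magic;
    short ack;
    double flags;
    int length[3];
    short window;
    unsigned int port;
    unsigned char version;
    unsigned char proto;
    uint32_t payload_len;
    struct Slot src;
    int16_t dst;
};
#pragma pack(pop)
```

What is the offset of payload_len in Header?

Slot: width at 0 (size 4, align 4) → ends 4; depth at 4 (size 2, align 2) → ends 6; pad 2 to align 4 for height; height at 8 (size 4, align 4) → ends 12; channels at 12 (size 2, align 2) → ends 14; tail pad 2 to reach multiple of 4; total 16 bytes, alignment 4
magic at 0 (size 4, align 2) → ends 4
ack at 4 (size 2, align 2) → ends 6
flags at 6 (size 8, align 2) → ends 14
length at 14 (size 12, align 2) → ends 26
window at 26 (size 2, align 2) → ends 28
port at 28 (size 4, align 2) → ends 32
version at 32 (size 1, align 1) → ends 33
proto at 33 (size 1, align 1) → ends 34
payload_len at 34 (size 4, align 2) → ends 38

34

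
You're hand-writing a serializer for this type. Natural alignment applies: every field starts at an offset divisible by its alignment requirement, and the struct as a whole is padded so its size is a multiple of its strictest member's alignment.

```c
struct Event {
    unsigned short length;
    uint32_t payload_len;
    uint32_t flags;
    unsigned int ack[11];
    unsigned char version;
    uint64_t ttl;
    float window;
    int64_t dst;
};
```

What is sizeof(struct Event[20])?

0..2  length  (2B, 2-aligned)
2..4  -- padding (2B)
4..8  payload_len  (4B, 4-aligned)
8..12  flags  (4B, 4-aligned)
12..56  ack  (44B, 4-aligned)
56..57  version  (1B, 1-aligned)
57..64  -- padding (7B)
64..72  ttl  (8B, 8-aligned)
72..76  window  (4B, 4-aligned)
76..80  -- padding (4B)
80..88  dst  (8B, 8-aligned)
sizeof = 88, alignof = 8
array of 20: 20 × 88 = 1760

1760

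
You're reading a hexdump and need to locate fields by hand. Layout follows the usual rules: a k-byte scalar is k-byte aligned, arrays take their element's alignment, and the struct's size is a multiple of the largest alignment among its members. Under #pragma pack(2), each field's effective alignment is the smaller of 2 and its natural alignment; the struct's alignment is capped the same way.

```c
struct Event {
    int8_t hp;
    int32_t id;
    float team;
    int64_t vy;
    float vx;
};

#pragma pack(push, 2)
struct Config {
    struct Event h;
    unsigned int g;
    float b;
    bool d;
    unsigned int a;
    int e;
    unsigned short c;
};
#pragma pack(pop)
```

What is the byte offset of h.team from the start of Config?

Event: hp at 0 (size 1, align 1) → ends 1; pad 3 to align 4 for id; id at 4 (size 4, align 4) → ends 8; team at 8 (size 4, align 4) → ends 12; pad 4 to align 8 for vy; vy at 16 (size 8, align 8) → ends 24; vx at 24 (size 4, align 4) → ends 28; tail pad 4 to reach multiple of 8; total 32 bytes, alignment 8
h at 0 (size 32, align 2) → ends 32
within Event: team at 8
0 + 8 = 8

8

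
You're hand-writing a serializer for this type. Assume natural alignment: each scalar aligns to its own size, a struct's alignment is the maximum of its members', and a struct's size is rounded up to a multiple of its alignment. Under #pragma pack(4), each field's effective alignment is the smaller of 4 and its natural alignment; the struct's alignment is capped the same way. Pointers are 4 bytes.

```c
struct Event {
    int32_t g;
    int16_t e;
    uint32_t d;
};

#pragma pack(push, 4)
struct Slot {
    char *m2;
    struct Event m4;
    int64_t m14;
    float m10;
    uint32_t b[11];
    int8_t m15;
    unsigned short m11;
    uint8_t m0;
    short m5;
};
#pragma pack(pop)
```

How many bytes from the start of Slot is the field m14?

Event: @0: g [4B, align 4] → 4; @4: e [2B, align 2] → 6; +2 pad (align 4); @8: d [4B, align 4] → 12; size 12, align 4
@0: m2 [4B, align 4] → 4
@4: m4 [12B, align 4] → 16
@16: m14 [8B, align 4] → 24

16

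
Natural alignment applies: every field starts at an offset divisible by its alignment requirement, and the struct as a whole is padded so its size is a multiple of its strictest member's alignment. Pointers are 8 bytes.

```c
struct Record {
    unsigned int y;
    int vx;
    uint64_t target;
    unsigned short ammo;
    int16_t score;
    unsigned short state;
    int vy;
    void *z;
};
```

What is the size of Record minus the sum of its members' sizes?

6

0..4  y  (4B, 4-aligned)
4..8  vx  (4B, 4-aligned)
8..16  target  (8B, 8-aligned)
16..18  ammo  (2B, 2-aligned)
18..20  score  (2B, 2-aligned)
20..22  state  (2B, 2-aligned)
22..24  -- padding (2B)
24..28  vy  (4B, 4-aligned)
28..32  -- padding (4B)
32..40  z  (8B, 8-aligned)
sizeof = 40, alignof = 8
data bytes 34, size 40 → padding 6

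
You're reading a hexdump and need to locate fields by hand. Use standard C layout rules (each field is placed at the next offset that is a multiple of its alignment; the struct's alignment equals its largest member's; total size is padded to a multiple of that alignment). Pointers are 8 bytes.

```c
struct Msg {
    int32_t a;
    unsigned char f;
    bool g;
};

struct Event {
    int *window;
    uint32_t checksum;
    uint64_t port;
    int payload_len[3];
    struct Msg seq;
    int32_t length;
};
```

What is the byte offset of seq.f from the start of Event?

40

Msg: a at 0 (size 4, align 4) → ends 4; f at 4 (size 1, align 1) → ends 5; g at 5 (size 1, align 1) → ends 6; tail pad 2 to reach multiple of 4; total 8 bytes, alignment 4
window at 0 (size 8, align 8) → ends 8
checksum at 8 (size 4, align 4) → ends 12
pad 4 to align 8 for port
port at 16 (size 8, align 8) → ends 24
payload_len at 24 (size 12, align 4) → ends 36
seq at 36 (size 8, align 4) → ends 44
within Msg: f at 4
36 + 4 = 40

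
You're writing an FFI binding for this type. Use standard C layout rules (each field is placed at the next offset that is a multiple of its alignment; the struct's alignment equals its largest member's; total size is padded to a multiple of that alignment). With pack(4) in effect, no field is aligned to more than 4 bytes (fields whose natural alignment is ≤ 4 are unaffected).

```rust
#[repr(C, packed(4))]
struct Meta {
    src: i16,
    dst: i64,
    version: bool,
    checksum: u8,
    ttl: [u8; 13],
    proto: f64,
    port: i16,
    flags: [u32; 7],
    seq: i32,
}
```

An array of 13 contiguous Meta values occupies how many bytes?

936

src at 0 (size 2, align 2) → ends 2
pad 2 to align 4 for dst
dst at 4 (size 8, align 4) → ends 12
version at 12 (size 1, align 1) → ends 13
checksum at 13 (size 1, align 1) → ends 14
ttl at 14 (size 13, align 1) → ends 27
pad 1 to align 4 for proto
proto at 28 (size 8, align 4) → ends 36
port at 36 (size 2, align 2) → ends 38
pad 2 to align 4 for flags
flags at 40 (size 28, align 4) → ends 68
seq at 68 (size 4, align 4) → ends 72
total 72 bytes, alignment 4
array of 13: 13 × 72 = 936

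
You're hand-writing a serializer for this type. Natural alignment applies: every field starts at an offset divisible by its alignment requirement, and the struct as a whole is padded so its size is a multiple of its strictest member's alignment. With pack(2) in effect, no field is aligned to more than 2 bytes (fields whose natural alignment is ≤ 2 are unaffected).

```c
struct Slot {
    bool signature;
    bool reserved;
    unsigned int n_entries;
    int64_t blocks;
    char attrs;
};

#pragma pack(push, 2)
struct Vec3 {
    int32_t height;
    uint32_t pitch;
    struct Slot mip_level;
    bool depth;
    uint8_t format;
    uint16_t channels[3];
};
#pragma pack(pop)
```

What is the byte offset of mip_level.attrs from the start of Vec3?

Slot: signature at 0 (size 1, align 1) → ends 1; reserved at 1 (size 1, align 1) → ends 2; pad 2 to align 4 for n_entries; n_entries at 4 (size 4, align 4) → ends 8; blocks at 8 (size 8, align 8) → ends 16; attrs at 16 (size 1, align 1) → ends 17; tail pad 7 to reach multiple of 8; total 24 bytes, alignment 8
height at 0 (size 4, align 2) → ends 4
pitch at 4 (size 4, align 2) → ends 8
mip_level at 8 (size 24, align 2) → ends 32
within Slot: attrs at 16
8 + 16 = 24

24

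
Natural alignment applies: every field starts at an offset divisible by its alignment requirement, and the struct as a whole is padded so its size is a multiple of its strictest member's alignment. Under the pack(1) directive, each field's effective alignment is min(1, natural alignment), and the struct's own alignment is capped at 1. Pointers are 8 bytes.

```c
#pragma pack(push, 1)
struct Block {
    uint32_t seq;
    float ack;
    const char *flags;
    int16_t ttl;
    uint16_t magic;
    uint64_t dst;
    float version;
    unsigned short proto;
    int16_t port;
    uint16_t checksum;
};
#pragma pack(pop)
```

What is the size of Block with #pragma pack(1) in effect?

seq at 0 (size 4, align 1) → ends 4
ack at 4 (size 4, align 1) → ends 8
flags at 8 (size 8, align 1) → ends 16
ttl at 16 (size 2, align 1) → ends 18
magic at 18 (size 2, align 1) → ends 20
dst at 20 (size 8, align 1) → ends 28
version at 28 (size 4, align 1) → ends 32
proto at 32 (size 2, align 1) → ends 34
port at 34 (size 2, align 1) → ends 36
checksum at 36 (size 2, align 1) → ends 38
total 38 bytes, alignment 1

38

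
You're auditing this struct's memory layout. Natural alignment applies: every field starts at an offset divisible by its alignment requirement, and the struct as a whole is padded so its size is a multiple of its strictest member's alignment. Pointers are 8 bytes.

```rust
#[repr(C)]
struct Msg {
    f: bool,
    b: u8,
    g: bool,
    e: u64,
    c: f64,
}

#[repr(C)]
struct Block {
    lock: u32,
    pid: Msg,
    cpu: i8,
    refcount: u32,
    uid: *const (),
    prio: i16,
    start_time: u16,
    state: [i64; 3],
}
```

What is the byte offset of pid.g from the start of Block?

10

Msg: @0: f [1B, align 1] → 1; @1: b [1B, align 1] → 2; @2: g [1B, align 1] → 3; +5 pad (align 8); @8: e [8B, align 8] → 16; @16: c [8B, align 8] → 24; size 24, align 8
@0: lock [4B, align 4] → 4
+4 pad (align 8)
@8: pid [24B, align 8] → 32
within Msg: g at 2
8 + 2 = 10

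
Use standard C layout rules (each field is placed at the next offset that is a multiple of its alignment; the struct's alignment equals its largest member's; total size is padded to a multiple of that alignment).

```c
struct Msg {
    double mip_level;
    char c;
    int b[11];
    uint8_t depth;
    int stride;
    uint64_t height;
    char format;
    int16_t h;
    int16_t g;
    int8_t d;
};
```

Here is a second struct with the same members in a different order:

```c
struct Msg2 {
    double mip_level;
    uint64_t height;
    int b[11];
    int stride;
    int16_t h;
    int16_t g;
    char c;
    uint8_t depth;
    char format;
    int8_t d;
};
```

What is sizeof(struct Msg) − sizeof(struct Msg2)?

@0: mip_level [8B, align 8] → 8
@8: c [1B, align 1] → 9
+3 pad (align 4)
@12: b [44B, align 4] → 56
@56: depth [1B, align 1] → 57
+3 pad (align 4)
@60: stride [4B, align 4] → 64
@64: height [8B, align 8] → 72
@72: format [1B, align 1] → 73
+1 pad (align 2)
@74: h [2B, align 2] → 76
@76: g [2B, align 2] → 78
@78: d [1B, align 1] → 79
+1 tail pad (align 8)
size 80, align 8
— Msg2 —
@0: mip_level [8B, align 8] → 8
@8: height [8B, align 8] → 16
@16: b [44B, align 4] → 60
@60: stride [4B, align 4] → 64
@64: h [2B, align 2] → 66
@66: g [2B, align 2] → 68
@68: c [1B, align 1] → 69
@69: depth [1B, align 1] → 70
@70: format [1B, align 1] → 71
@71: d [1B, align 1] → 72
size 72, align 8
80 − 72 = 8

8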